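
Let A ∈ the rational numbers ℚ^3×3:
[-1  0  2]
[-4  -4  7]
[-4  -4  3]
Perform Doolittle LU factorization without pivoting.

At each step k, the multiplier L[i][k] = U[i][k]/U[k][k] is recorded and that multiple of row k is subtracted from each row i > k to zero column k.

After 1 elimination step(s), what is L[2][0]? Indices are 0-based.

k=0: U[0][0]=-1
  eliminate (1,0): mult=4, new row 1: (0, -4, -1); set L[1][0]=4
  eliminate (2,0): mult=4, new row 2: (0, -4, -5); set L[2][0]=4

L[2][0] = 4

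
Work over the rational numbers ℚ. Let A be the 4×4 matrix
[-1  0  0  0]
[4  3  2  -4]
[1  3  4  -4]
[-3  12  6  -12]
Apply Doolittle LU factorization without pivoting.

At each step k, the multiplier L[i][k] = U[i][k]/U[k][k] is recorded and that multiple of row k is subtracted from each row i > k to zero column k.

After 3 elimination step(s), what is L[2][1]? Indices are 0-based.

L[2][1] = 1

[col 0] pivot -1
  R1 -= -4*R0 → (0, 3, 2, -4)  (L[1][0] := -4)
  R2 -= -1*R0 → (0, 3, 4, -4)  (L[2][0] := -1)
  R3 -= 3*R0 → (0, 12, 6, -12)  (L[3][0] := 3)
[col 1] pivot 3
  R2 -= 1*R1 → (0, 0, 2, 0)  (L[2][1] := 1)
  R3 -= 4*R1 → (0, 0, -2, 4)  (L[3][1] := 4)
[col 2] pivot 2
  R3 -= -1*R2 → (0, 0, 0, 4)  (L[3][2] := -1)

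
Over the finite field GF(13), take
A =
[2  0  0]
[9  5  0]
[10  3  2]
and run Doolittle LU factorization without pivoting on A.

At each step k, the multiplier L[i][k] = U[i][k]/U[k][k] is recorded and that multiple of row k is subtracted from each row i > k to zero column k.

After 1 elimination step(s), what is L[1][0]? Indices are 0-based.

k=0: U[0][0]=2
  eliminate (1,0): mult=11, new row 1: (0, 5, 0); set L[1][0]=11
  eliminate (2,0): mult=5, new row 2: (0, 3, 2); set L[2][0]=5

L[1][0] = 11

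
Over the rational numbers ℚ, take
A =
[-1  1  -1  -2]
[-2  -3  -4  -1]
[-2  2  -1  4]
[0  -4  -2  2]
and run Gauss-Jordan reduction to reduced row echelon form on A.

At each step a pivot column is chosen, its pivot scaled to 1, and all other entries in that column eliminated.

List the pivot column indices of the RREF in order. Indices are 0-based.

pivot columns: 0, 1, 2, 3

[1] R0 /= -1  ⇒  (1, -1, 1, 2)
     R1 -= -2·R0  ⇒  (0, -5, -2, 3)
     R2 -= -2·R0  ⇒  (0, 0, 1, 8)
[2] R1 /= -5  ⇒  (0, 1, 2/5, -3/5)
     R0 -= -1·R1  ⇒  (1, 0, 7/5, 7/5)
     R3 -= -4·R1  ⇒  (0, 0, -2/5, -2/5)
[3] R2 /= 1  ⇒  (0, 0, 1, 8)
     R0 -= 7/5·R2  ⇒  (1, 0, 0, -49/5)
     R1 -= 2/5·R2  ⇒  (0, 1, 0, -19/5)
     R3 -= -2/5·R2  ⇒  (0, 0, 0, 14/5)
[4] R3 /= 14/5  ⇒  (0, 0, 0, 1)
     R0 -= -49/5·R3  ⇒  (1, 0, 0, 0)
     R1 -= -19/5·R3  ⇒  (0, 1, 0, 0)
     R2 -= 8·R3  ⇒  (0, 0, 1, 0)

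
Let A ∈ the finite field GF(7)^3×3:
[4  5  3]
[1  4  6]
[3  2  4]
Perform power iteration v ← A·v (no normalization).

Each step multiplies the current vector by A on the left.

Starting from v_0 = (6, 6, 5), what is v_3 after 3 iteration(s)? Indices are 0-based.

v_3 = (5, 3, 2)

v_0 = (6, 6, 5).
v_1 = A·v_0 = (6, 4, 1).
v_2 = A·v_1 = (5, 0, 2).
v_3 = A·v_2 = (5, 3, 2).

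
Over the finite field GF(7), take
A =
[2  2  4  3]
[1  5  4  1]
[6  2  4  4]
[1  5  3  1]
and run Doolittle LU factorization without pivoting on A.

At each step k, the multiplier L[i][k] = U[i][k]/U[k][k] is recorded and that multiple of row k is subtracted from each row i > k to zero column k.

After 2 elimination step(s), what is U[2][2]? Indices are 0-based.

Step 1: pivot at (0,0) is 2.
  row1 ← row1 − (4)·row0  ⇒  L[1][0]=4, U row1=(0, 4, 2, 3)
  row2 ← row2 − (3)·row0  ⇒  L[2][0]=3, U row2=(0, 3, 6, 2)
  row3 ← row3 − (4)·row0  ⇒  L[3][0]=4, U row3=(0, 4, 1, 3)
Step 2: pivot at (1,1) is 4.
  row2 ← row2 − (6)·row1  ⇒  L[2][1]=6, U row2=(0, 0, 1, 5)
  row3 ← row3 − (1)·row1  ⇒  L[3][1]=1, U row3=(0, 0, 6, 0)

U[2][2] = 1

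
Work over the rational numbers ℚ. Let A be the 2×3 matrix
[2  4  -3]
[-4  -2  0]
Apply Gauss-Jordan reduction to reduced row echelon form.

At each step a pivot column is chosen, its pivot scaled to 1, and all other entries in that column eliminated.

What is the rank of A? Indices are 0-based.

rank = 2

pivot(0,0)=2: scale R0 → (1, 2, -3/2)
  clear (1,0): R1 −= (-4)R0 → (0, 6, -6)
pivot(1,1)=6: scale R1 → (0, 1, -1)
  clear (0,1): R0 −= (2)R1 → (1, 0, 1/2)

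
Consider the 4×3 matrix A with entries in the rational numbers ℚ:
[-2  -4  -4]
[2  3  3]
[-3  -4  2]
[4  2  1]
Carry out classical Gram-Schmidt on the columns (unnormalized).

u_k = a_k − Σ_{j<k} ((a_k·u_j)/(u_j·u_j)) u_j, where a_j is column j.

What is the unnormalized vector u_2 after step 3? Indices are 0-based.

Step 1: u_0 = a_0 = (-2, 2, -3, 4).
Step 2: u_1 = a_1 − (34/33)·u_0 = (-64/33, 31/33, -10/11, -70/33).
Step 3: u_2 = a_2 − (4/11)·u_0 − (219/329)·u_1 = (-652/329, 542/329, 1216/329, 45/47).

u_2 = (-652/329, 542/329, 1216/329, 45/47)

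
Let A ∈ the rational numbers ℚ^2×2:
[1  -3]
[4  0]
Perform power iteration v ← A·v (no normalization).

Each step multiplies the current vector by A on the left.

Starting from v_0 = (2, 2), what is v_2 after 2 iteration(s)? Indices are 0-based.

v_0 = (2, 2).
v_1 = A·v_0 = (-4, 8).
v_2 = A·v_1 = (-28, -16).

v_2 = (-28, -16)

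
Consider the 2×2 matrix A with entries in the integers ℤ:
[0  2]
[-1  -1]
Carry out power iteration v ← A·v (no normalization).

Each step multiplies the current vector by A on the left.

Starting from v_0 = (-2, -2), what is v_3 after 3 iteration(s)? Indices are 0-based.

v_0 = (-2, -2).
v_1 = A·v_0 = (-4, 4).
v_2 = A·v_1 = (8, 0).
v_3 = A·v_2 = (0, -8).

v_3 = (0, -8)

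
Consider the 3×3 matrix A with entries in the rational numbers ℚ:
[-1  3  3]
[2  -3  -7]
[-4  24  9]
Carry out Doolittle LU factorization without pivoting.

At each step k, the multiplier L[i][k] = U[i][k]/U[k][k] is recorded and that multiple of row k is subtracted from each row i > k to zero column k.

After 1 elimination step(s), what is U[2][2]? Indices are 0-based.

U[2][2] = -3

k=0: U[0][0]=-1
  eliminate (1,0): mult=-2, new row 1: (0, 3, -1); set L[1][0]=-2
  eliminate (2,0): mult=4, new row 2: (0, 12, -3); set L[2][0]=4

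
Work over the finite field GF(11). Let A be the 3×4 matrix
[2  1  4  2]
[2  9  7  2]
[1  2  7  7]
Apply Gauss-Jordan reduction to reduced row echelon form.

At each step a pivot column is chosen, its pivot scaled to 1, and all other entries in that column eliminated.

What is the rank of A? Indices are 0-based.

[1] R0 /= 2  ⇒  (1, 6, 2, 1)
     R1 -= 2·R0  ⇒  (0, 8, 3, 0)
     R2 -= 1·R0  ⇒  (0, 7, 5, 6)
[2] R1 /= 8  ⇒  (0, 1, 10, 0)
     R0 -= 6·R1  ⇒  (1, 0, 8, 1)
     R2 -= 7·R1  ⇒  (0, 0, 1, 6)
[3] R2 /= 1  ⇒  (0, 0, 1, 6)
     R0 -= 8·R2  ⇒  (1, 0, 0, 8)
     R1 -= 10·R2  ⇒  (0, 1, 0, 6)

rank = 3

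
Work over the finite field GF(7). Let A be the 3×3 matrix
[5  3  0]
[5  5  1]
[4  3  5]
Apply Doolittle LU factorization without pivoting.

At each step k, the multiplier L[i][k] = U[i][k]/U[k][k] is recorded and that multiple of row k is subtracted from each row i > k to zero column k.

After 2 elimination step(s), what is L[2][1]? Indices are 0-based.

L[2][1] = 1

Step 1: pivot at (0,0) is 5.
  row1 ← row1 − (1)·row0  ⇒  L[1][0]=1, U row1=(0, 2, 1)
  row2 ← row2 − (5)·row0  ⇒  L[2][0]=5, U row2=(0, 2, 5)
Step 2: pivot at (1,1) is 2.
  row2 ← row2 − (1)·row1  ⇒  L[2][1]=1, U row2=(0, 0, 4)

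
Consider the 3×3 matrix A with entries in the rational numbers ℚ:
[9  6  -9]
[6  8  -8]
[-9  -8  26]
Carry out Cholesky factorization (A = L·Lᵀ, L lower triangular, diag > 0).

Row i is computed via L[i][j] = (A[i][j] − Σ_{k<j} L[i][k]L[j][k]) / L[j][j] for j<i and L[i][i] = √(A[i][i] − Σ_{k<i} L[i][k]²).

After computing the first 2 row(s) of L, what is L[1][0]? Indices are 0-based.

Step 1: L[0][0] = √(9) = 3.
  L[1][0] = (6) / L[0][0] = 2.
Step 2: L[1][1] = √(4) = 2.

L[1][0] = 2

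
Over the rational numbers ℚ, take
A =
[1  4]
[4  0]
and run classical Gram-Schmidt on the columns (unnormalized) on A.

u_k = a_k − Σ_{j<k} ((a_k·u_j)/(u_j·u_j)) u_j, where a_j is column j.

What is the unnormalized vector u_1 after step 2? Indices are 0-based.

Step 1: u_0 = a_0 = (1, 4).
Step 2: u_1 = a_1 − (4/17)·u_0 = (64/17, -16/17).

u_1 = (64/17, -16/17)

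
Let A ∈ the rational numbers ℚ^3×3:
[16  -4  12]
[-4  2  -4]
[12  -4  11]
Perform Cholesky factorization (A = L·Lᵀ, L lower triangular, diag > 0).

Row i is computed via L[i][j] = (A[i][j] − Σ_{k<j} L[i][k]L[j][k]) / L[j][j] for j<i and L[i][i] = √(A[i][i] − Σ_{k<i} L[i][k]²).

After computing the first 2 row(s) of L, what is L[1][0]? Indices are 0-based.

Step 1: L[0][0] = √(16) = 4.
  L[1][0] = (-4) / L[0][0] = -1.
Step 2: L[1][1] = √(1) = 1.

L[1][0] = -1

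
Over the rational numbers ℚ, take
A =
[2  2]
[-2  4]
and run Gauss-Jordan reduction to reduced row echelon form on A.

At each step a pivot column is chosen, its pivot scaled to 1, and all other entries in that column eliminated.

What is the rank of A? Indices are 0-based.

pivot(0,0)=2: scale R0 → (1, 1)
  clear (1,0): R1 −= (-2)R0 → (0, 6)
pivot(1,1)=6: scale R1 → (0, 1)
  clear (0,1): R0 −= (1)R1 → (1, 0)

rank = 2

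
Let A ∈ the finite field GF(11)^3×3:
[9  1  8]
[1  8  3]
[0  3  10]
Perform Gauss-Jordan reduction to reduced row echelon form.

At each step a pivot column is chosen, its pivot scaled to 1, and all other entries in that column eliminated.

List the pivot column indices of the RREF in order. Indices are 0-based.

pivot columns: 0, 1, 2

[1] R0 /= 9  ⇒  (1, 5, 7)
     R1 -= 1·R0  ⇒  (0, 3, 7)
[2] R1 /= 3  ⇒  (0, 1, 6)
     R0 -= 5·R1  ⇒  (1, 0, 10)
     R2 -= 3·R1  ⇒  (0, 0, 3)
[3] R2 /= 3  ⇒  (0, 0, 1)
     R0 -= 10·R2  ⇒  (1, 0, 0)
     R1 -= 6·R2  ⇒  (0, 1, 0)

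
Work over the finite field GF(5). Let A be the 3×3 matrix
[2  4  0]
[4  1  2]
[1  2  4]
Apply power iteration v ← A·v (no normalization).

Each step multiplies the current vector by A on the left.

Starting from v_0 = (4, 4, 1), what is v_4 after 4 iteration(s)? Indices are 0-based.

v_0 = (4, 4, 1).
v_1 = A·v_0 = (4, 2, 1).
v_2 = A·v_1 = (1, 0, 2).
v_3 = A·v_2 = (2, 3, 4).
v_4 = A·v_3 = (1, 4, 4).

v_4 = (1, 4, 4)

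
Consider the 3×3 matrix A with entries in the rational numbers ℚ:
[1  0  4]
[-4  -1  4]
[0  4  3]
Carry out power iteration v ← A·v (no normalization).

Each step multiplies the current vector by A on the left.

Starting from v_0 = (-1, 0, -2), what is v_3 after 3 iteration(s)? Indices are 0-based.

v_0 = (-1, 0, -2).
v_1 = A·v_0 = (-9, -4, -6).
v_2 = A·v_1 = (-33, 16, -34).
v_3 = A·v_2 = (-169, -20, -38).

v_3 = (-169, -20, -38)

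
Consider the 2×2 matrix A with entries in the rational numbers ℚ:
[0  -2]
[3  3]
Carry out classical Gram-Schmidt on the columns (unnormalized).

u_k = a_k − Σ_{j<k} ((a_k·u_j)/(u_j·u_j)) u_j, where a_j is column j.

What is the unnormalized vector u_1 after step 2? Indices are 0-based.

Step 1: u_0 = a_0 = (0, 3).
Step 2: u_1 = a_1 − (1)·u_0 = (-2, 0).

u_1 = (-2, 0)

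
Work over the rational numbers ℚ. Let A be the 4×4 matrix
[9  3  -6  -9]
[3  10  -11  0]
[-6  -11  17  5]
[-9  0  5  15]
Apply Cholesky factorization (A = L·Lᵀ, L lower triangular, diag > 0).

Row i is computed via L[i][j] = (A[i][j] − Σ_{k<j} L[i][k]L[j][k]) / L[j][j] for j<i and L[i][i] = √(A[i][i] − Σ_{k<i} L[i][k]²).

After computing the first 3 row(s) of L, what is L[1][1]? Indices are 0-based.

Step 1: L[0][0] = √(9) = 3.
  L[1][0] = (3) / L[0][0] = 1.
Step 2: L[1][1] = √(9) = 3.
  L[2][0] = (-6) / L[0][0] = -2.
  L[2][1] = (-9) / L[1][1] = -3.
Step 3: L[2][2] = √(4) = 2.

L[1][1] = 3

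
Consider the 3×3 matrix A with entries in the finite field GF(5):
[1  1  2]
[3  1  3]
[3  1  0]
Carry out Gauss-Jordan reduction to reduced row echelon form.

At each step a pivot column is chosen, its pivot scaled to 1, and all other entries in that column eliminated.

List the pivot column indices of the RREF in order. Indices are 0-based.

pivot columns: 0, 1, 2

[1] R0 /= 1  ⇒  (1, 1, 2)
     R1 -= 3·R0  ⇒  (0, 3, 2)
     R2 -= 3·R0  ⇒  (0, 3, 4)
[2] R1 /= 3  ⇒  (0, 1, 4)
     R0 -= 1·R1  ⇒  (1, 0, 3)
     R2 -= 3·R1  ⇒  (0, 0, 2)
[3] R2 /= 2  ⇒  (0, 0, 1)
     R0 -= 3·R2  ⇒  (1, 0, 0)
     R1 -= 4·R2  ⇒  (0, 1, 0)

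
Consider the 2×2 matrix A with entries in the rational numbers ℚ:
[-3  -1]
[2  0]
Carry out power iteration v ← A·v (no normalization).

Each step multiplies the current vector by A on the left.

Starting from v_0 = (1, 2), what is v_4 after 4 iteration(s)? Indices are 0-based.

v_0 = (1, 2).
v_1 = A·v_0 = (-5, 2).
v_2 = A·v_1 = (13, -10).
v_3 = A·v_2 = (-29, 26).
v_4 = A·v_3 = (61, -58).

v_4 = (61, -58)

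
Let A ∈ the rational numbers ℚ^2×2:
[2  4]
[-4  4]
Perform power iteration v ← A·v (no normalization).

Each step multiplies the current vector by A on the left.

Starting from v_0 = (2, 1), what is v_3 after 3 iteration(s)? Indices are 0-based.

v_3 = (-192, -192)

v_0 = (2, 1).
v_1 = A·v_0 = (8, -4).
v_2 = A·v_1 = (0, -48).
v_3 = A·v_2 = (-192, -192).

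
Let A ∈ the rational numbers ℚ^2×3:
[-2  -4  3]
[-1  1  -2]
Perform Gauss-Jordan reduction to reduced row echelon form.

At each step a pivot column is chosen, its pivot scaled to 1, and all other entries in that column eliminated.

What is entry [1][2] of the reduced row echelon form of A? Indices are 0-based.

M[1][2] = -7/6

[1] R0 /= -2  ⇒  (1, 2, -3/2)
     R1 -= -1·R0  ⇒  (0, 3, -7/2)
[2] R1 /= 3  ⇒  (0, 1, -7/6)
     R0 -= 2·R1  ⇒  (1, 0, 5/6)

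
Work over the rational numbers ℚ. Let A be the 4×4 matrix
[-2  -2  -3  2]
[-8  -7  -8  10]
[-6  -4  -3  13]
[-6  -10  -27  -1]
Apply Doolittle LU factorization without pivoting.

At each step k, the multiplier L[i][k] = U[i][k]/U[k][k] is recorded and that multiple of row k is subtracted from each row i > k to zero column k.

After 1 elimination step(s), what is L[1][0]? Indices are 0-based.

L[1][0] = 4

Step 1: pivot at (0,0) is -2.
  row1 ← row1 − (4)·row0  ⇒  L[1][0]=4, U row1=(0, 1, 4, 2)
  row2 ← row2 − (3)·row0  ⇒  L[2][0]=3, U row2=(0, 2, 6, 7)
  row3 ← row3 − (3)·row0  ⇒  L[3][0]=3, U row3=(0, -4, -18, -7)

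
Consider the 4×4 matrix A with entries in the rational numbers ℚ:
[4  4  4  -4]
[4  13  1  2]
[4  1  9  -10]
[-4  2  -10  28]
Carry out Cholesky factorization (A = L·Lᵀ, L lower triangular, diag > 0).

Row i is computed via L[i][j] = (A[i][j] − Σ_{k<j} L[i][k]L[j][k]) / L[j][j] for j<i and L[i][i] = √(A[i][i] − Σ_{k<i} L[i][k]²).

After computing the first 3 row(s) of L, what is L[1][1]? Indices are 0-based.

Step 1: L[0][0] = √(4) = 2.
  L[1][0] = (4) / L[0][0] = 2.
Step 2: L[1][1] = √(9) = 3.
  L[2][0] = (4) / L[0][0] = 2.
  L[2][1] = (-3) / L[1][1] = -1.
Step 3: L[2][2] = √(4) = 2.

L[1][1] = 3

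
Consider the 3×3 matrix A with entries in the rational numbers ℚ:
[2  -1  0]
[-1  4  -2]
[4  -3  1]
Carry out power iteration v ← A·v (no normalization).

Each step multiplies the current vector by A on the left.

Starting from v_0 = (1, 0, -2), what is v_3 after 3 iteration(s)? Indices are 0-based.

v_3 = (-4, 21, -13)

v_0 = (1, 0, -2).
v_1 = A·v_0 = (2, 3, 2).
v_2 = A·v_1 = (1, 6, 1).
v_3 = A·v_2 = (-4, 21, -13).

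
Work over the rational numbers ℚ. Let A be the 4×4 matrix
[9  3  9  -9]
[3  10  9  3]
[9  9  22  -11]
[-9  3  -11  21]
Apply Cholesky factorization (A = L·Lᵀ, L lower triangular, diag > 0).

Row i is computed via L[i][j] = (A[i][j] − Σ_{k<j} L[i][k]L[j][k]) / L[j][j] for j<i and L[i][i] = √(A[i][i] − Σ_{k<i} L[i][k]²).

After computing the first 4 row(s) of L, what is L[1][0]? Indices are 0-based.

Step 1: L[0][0] = √(9) = 3.
  L[1][0] = (3) / L[0][0] = 1.
Step 2: L[1][1] = √(9) = 3.
  L[2][0] = (9) / L[0][0] = 3.
  L[2][1] = (6) / L[1][1] = 2.
Step 3: L[2][2] = √(9) = 3.
  L[3][0] = (-9) / L[0][0] = -3.
  L[3][1] = (6) / L[1][1] = 2.
  L[3][2] = (-6) / L[2][2] = -2.
Step 4: L[3][3] = √(4) = 2.

L[1][0] = 1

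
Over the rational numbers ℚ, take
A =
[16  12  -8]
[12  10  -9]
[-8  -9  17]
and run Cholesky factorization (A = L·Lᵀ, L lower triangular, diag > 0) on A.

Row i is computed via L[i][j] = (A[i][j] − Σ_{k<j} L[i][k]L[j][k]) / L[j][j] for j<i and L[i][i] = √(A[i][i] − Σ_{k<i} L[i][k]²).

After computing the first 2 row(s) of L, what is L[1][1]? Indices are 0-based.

Step 1: L[0][0] = √(16) = 4.
  L[1][0] = (12) / L[0][0] = 3.
Step 2: L[1][1] = √(1) = 1.

L[1][1] = 1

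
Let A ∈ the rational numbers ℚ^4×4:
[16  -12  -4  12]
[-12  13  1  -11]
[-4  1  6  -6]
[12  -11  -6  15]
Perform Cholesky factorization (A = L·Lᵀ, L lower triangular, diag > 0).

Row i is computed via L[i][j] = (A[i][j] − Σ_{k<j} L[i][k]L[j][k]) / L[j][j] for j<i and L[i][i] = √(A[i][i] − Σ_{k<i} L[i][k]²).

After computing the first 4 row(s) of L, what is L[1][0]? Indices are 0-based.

L[1][0] = -3

Step 1: L[0][0] = √(16) = 4.
  L[1][0] = (-12) / L[0][0] = -3.
Step 2: L[1][1] = √(4) = 2.
  L[2][0] = (-4) / L[0][0] = -1.
  L[2][1] = (-2) / L[1][1] = -1.
Step 3: L[2][2] = √(4) = 2.
  L[3][0] = (12) / L[0][0] = 3.
  L[3][1] = (-2) / L[1][1] = -1.
  L[3][2] = (-4) / L[2][2] = -2.
Step 4: L[3][3] = √(1) = 1.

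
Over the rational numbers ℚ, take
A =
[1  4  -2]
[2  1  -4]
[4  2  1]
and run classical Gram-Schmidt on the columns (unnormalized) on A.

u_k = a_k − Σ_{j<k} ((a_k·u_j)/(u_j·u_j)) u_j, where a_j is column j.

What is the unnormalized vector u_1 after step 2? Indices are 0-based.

Step 1: u_0 = a_0 = (1, 2, 4).
Step 2: u_1 = a_1 − (2/3)·u_0 = (10/3, -1/3, -2/3).

u_1 = (10/3, -1/3, -2/3)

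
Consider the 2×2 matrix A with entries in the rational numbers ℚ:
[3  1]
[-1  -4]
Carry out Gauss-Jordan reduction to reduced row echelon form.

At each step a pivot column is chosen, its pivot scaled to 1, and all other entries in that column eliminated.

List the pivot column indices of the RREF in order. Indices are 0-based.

pivot columns: 0, 1

[1] R0 /= 3  ⇒  (1, 1/3)
     R1 -= -1·R0  ⇒  (0, -11/3)
[2] R1 /= -11/3  ⇒  (0, 1)
     R0 -= 1/3·R1  ⇒  (1, 0)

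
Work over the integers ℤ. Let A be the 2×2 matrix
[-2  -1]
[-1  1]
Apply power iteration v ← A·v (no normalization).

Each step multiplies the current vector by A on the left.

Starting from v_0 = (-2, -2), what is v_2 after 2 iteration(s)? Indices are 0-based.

v_2 = (-12, -6)

v_0 = (-2, -2).
v_1 = A·v_0 = (6, 0).
v_2 = A·v_1 = (-12, -6).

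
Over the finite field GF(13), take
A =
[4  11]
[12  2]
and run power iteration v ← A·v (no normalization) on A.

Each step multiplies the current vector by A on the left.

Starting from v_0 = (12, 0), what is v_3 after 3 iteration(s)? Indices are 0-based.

v_3 = (7, 4)

v_0 = (12, 0).
v_1 = A·v_0 = (9, 1).
v_2 = A·v_1 = (8, 6).
v_3 = A·v_2 = (7, 4).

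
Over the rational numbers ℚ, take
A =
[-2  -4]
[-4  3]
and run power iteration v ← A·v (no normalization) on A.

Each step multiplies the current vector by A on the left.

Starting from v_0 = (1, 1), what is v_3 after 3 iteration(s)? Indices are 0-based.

v_3 = (-116, -1)

v_0 = (1, 1).
v_1 = A·v_0 = (-6, -1).
v_2 = A·v_1 = (16, 21).
v_3 = A·v_2 = (-116, -1).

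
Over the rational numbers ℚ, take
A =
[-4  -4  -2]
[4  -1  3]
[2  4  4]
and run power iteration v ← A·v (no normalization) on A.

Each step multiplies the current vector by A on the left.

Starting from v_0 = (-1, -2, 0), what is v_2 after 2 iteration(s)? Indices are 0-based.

v_2 = (-20, 20, -24)

v_0 = (-1, -2, 0).
v_1 = A·v_0 = (12, -2, -10).
v_2 = A·v_1 = (-20, 20, -24).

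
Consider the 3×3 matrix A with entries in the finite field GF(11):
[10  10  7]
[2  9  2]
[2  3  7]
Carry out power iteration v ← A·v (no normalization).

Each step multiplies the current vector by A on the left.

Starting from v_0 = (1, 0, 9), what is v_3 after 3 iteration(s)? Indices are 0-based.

v_0 = (1, 0, 9).
v_1 = A·v_0 = (7, 9, 10).
v_2 = A·v_1 = (10, 5, 1).
v_3 = A·v_2 = (3, 1, 9).

v_3 = (3, 1, 9)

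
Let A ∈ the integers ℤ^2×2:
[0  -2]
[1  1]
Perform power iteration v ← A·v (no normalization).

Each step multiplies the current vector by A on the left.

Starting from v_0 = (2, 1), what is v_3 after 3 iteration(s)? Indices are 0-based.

v_0 = (2, 1).
v_1 = A·v_0 = (-2, 3).
v_2 = A·v_1 = (-6, 1).
v_3 = A·v_2 = (-2, -5).

v_3 = (-2, -5)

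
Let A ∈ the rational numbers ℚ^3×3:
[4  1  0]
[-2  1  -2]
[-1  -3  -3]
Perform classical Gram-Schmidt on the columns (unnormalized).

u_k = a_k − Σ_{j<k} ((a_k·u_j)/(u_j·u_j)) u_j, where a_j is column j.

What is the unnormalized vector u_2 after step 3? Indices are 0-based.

u_2 = (-140/103, -220/103, -120/103)

Step 1: u_0 = a_0 = (4, -2, -1).
Step 2: u_1 = a_1 − (5/21)·u_0 = (1/21, 31/21, -58/21).
Step 3: u_2 = a_2 − (1/3)·u_0 − (56/103)·u_1 = (-140/103, -220/103, -120/103).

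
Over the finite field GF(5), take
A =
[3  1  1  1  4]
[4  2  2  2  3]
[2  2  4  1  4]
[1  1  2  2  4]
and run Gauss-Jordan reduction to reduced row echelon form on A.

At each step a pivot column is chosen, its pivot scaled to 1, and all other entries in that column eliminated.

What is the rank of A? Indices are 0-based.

step 1: normalize row 0 (÷3) = (1, 2, 2, 2, 3)
  row 1: subtract 4×row0 = (0, 4, 4, 4, 1)
  row 2: subtract 2×row0 = (0, 3, 0, 2, 3)
  row 3: subtract 1×row0 = (0, 4, 0, 0, 1)
step 2: normalize row 1 (÷4) = (0, 1, 1, 1, 4)
  row 0: subtract 2×row1 = (1, 0, 0, 0, 0)
  row 2: subtract 3×row1 = (0, 0, 2, 4, 1)
  row 3: subtract 4×row1 = (0, 0, 1, 1, 0)
step 3: normalize row 2 (÷2) = (0, 0, 1, 2, 3)
  row 1: subtract 1×row2 = (0, 1, 0, 4, 1)
  row 3: subtract 1×row2 = (0, 0, 0, 4, 2)
step 4: normalize row 3 (÷4) = (0, 0, 0, 1, 3)
  row 1: subtract 4×row3 = (0, 1, 0, 0, 4)
  row 2: subtract 2×row3 = (0, 0, 1, 0, 2)

rank = 4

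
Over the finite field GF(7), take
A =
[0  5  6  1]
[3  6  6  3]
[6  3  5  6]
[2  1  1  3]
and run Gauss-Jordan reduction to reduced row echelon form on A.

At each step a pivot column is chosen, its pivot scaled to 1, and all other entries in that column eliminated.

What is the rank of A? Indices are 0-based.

[1] R0 <-> R1
[1] R0 /= 3  ⇒  (1, 2, 2, 1)
     R2 -= 6·R0  ⇒  (0, 5, 0, 0)
     R3 -= 2·R0  ⇒  (0, 4, 4, 1)
[2] R1 /= 5  ⇒  (0, 1, 4, 3)
     R0 -= 2·R1  ⇒  (1, 0, 1, 2)
     R2 -= 5·R1  ⇒  (0, 0, 1, 6)
     R3 -= 4·R1  ⇒  (0, 0, 2, 3)
[3] R2 /= 1  ⇒  (0, 0, 1, 6)
     R0 -= 1·R2  ⇒  (1, 0, 0, 3)
     R1 -= 4·R2  ⇒  (0, 1, 0, 0)
     R3 -= 2·R2  ⇒  (0, 0, 0, 5)
[4] R3 /= 5  ⇒  (0, 0, 0, 1)
     R0 -= 3·R3  ⇒  (1, 0, 0, 0)
     R2 -= 6·R3  ⇒  (0, 0, 1, 0)

rank = 4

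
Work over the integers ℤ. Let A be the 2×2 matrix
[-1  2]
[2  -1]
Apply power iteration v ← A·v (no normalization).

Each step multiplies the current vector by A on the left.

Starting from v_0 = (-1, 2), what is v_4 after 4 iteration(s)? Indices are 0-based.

v_0 = (-1, 2).
v_1 = A·v_0 = (5, -4).
v_2 = A·v_1 = (-13, 14).
v_3 = A·v_2 = (41, -40).
v_4 = A·v_3 = (-121, 122).

v_4 = (-121, 122)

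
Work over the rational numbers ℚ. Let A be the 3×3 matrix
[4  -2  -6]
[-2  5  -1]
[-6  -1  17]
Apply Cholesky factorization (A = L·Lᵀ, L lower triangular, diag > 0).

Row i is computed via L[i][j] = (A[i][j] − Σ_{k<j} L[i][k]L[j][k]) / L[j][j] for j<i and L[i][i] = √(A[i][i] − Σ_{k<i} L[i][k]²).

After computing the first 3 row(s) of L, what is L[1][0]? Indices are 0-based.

Step 1: L[0][0] = √(4) = 2.
  L[1][0] = (-2) / L[0][0] = -1.
Step 2: L[1][1] = √(4) = 2.
  L[2][0] = (-6) / L[0][0] = -3.
  L[2][1] = (-4) / L[1][1] = -2.
Step 3: L[2][2] = √(4) = 2.

L[1][0] = -1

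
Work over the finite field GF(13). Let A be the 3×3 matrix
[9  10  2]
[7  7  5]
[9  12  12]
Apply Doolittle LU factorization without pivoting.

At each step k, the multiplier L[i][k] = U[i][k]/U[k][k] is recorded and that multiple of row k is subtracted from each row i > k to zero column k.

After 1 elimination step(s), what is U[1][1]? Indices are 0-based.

U[1][1] = 5

k=0: U[0][0]=9
  eliminate (1,0): mult=8, new row 1: (0, 5, 2); set L[1][0]=8
  eliminate (2,0): mult=1, new row 2: (0, 2, 10); set L[2][0]=1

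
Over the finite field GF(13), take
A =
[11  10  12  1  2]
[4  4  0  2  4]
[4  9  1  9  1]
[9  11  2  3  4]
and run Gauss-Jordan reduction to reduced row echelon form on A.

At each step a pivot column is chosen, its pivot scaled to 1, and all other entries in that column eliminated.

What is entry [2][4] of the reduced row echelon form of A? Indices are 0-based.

pivot(0,0)=11: scale R0 → (1, 8, 7, 6, 12)
  clear (1,0): R1 −= (4)R0 → (0, 11, 11, 4, 8)
  clear (2,0): R2 −= (4)R0 → (0, 3, 12, 11, 5)
  clear (3,0): R3 −= (9)R0 → (0, 4, 4, 1, 0)
pivot(1,1)=11: scale R1 → (0, 1, 1, 11, 9)
  clear (0,1): R0 −= (8)R1 → (1, 0, 12, 9, 5)
  clear (2,1): R2 −= (3)R1 → (0, 0, 9, 4, 4)
  clear (3,1): R3 −= (4)R1 → (0, 0, 0, 9, 3)
pivot(2,2)=9: scale R2 → (0, 0, 1, 12, 12)
  clear (0,2): R0 −= (12)R2 → (1, 0, 0, 8, 4)
  clear (1,2): R1 −= (1)R2 → (0, 1, 0, 12, 10)
pivot(3,3)=9: scale R3 → (0, 0, 0, 1, 9)
  clear (0,3): R0 −= (8)R3 → (1, 0, 0, 0, 10)
  clear (1,3): R1 −= (12)R3 → (0, 1, 0, 0, 6)
  clear (2,3): R2 −= (12)R3 → (0, 0, 1, 0, 8)

M[2][4] = 8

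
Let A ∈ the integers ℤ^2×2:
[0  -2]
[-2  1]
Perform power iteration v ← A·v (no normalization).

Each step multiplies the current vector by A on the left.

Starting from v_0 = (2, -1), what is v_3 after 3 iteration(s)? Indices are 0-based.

v_3 = (18, -29)

v_0 = (2, -1).
v_1 = A·v_0 = (2, -5).
v_2 = A·v_1 = (10, -9).
v_3 = A·v_2 = (18, -29).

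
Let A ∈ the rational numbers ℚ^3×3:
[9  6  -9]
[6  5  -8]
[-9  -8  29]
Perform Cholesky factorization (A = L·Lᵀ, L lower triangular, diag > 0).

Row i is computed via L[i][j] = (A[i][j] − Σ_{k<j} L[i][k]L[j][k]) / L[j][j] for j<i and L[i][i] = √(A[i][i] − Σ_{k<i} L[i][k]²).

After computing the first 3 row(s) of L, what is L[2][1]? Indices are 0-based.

Step 1: L[0][0] = √(9) = 3.
  L[1][0] = (6) / L[0][0] = 2.
Step 2: L[1][1] = √(1) = 1.
  L[2][0] = (-9) / L[0][0] = -3.
  L[2][1] = (-2) / L[1][1] = -2.
Step 3: L[2][2] = √(16) = 4.

L[2][1] = -2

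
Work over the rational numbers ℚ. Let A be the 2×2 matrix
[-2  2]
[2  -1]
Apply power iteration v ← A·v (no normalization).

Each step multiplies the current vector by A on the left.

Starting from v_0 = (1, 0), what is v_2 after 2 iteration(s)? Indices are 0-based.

v_2 = (8, -6)

v_0 = (1, 0).
v_1 = A·v_0 = (-2, 2).
v_2 = A·v_1 = (8, -6).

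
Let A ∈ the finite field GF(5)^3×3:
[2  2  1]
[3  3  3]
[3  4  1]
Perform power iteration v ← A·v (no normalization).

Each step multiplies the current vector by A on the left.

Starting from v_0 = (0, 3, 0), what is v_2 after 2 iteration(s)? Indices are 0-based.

v_2 = (2, 1, 1)

v_0 = (0, 3, 0).
v_1 = A·v_0 = (1, 4, 2).
v_2 = A·v_1 = (2, 1, 1).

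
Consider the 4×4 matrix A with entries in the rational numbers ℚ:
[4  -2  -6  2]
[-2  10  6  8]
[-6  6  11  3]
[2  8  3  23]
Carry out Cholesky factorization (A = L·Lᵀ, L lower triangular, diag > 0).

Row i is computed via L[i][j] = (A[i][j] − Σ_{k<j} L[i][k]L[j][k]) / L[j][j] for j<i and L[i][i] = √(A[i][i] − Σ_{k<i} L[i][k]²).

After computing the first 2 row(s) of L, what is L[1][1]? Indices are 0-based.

L[1][1] = 3

Step 1: L[0][0] = √(4) = 2.
  L[1][0] = (-2) / L[0][0] = -1.
Step 2: L[1][1] = √(9) = 3.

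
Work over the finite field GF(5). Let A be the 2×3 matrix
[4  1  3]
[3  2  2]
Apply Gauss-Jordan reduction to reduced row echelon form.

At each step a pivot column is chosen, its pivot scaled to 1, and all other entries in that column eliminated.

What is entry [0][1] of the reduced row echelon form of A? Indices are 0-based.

step 1: normalize row 0 (÷4) = (1, 4, 2)
  row 1: subtract 3×row0 = (0, 0, 1)
skip col 1 (zero from row 1)
step 2: normalize row 1 (÷1) = (0, 0, 1)
  row 0: subtract 2×row1 = (1, 4, 0)

M[0][1] = 4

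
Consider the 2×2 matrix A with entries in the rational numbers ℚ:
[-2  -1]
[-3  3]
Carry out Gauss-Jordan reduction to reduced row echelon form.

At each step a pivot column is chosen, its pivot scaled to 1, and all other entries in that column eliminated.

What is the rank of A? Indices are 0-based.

step 1: normalize row 0 (÷-2) = (1, 1/2)
  row 1: subtract -3×row0 = (0, 9/2)
step 2: normalize row 1 (÷9/2) = (0, 1)
  row 0: subtract 1/2×row1 = (1, 0)

rank = 2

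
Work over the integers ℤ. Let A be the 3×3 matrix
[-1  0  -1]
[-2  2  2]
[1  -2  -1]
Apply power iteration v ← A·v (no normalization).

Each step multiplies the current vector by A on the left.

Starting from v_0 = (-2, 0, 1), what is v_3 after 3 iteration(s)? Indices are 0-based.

v_0 = (-2, 0, 1).
v_1 = A·v_0 = (1, 6, -3).
v_2 = A·v_1 = (2, 4, -8).
v_3 = A·v_2 = (6, -12, 2).

v_3 = (6, -12, 2)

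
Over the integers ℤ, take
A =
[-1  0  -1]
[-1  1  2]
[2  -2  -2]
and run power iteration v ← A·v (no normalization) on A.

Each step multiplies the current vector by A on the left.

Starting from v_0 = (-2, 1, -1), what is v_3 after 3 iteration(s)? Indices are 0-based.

v_0 = (-2, 1, -1).
v_1 = A·v_0 = (3, 1, -4).
v_2 = A·v_1 = (1, -10, 12).
v_3 = A·v_2 = (-13, 13, -2).

v_3 = (-13, 13, -2)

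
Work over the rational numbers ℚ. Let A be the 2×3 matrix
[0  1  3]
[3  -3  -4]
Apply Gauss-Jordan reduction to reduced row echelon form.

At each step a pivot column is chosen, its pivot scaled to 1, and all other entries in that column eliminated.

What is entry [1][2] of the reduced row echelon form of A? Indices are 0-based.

step 1: exchange rows 0,1
step 1: normalize row 0 (÷3) = (1, -1, -4/3)
step 2: normalize row 1 (÷1) = (0, 1, 3)
  row 0: subtract -1×row1 = (1, 0, 5/3)

M[1][2] = 3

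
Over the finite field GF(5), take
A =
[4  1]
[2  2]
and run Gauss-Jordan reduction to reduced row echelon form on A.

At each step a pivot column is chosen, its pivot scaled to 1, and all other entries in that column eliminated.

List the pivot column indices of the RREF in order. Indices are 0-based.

step 1: normalize row 0 (÷4) = (1, 4)
  row 1: subtract 2×row0 = (0, 4)
step 2: normalize row 1 (÷4) = (0, 1)
  row 0: subtract 4×row1 = (1, 0)

pivot columns: 0, 1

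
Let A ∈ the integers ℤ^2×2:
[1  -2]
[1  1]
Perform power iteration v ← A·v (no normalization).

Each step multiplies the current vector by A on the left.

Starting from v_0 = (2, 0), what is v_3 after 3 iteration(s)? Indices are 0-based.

v_3 = (-10, 2)

v_0 = (2, 0).
v_1 = A·v_0 = (2, 2).
v_2 = A·v_1 = (-2, 4).
v_3 = A·v_2 = (-10, 2).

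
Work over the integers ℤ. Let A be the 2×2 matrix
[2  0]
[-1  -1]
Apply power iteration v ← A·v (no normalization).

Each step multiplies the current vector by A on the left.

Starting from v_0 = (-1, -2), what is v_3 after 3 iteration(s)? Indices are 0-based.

v_3 = (-8, 5)

v_0 = (-1, -2).
v_1 = A·v_0 = (-2, 3).
v_2 = A·v_1 = (-4, -1).
v_3 = A·v_2 = (-8, 5).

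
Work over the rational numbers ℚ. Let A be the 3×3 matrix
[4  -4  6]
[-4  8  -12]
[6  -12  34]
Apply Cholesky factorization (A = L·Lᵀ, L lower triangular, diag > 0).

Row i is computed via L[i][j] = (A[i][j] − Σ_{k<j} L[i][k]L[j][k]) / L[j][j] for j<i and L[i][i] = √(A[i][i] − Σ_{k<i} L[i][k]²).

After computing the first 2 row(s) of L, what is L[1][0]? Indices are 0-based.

Step 1: L[0][0] = √(4) = 2.
  L[1][0] = (-4) / L[0][0] = -2.
Step 2: L[1][1] = √(4) = 2.

L[1][0] = -2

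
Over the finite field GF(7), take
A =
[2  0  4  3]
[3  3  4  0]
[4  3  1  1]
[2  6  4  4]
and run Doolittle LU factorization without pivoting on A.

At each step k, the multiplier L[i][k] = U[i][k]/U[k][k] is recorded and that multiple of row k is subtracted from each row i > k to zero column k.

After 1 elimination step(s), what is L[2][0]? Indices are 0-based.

L[2][0] = 2

k=0: U[0][0]=2
  eliminate (1,0): mult=5, new row 1: (0, 3, 5, 6); set L[1][0]=5
  eliminate (2,0): mult=2, new row 2: (0, 3, 0, 2); set L[2][0]=2
  eliminate (3,0): mult=1, new row 3: (0, 6, 0, 1); set L[3][0]=1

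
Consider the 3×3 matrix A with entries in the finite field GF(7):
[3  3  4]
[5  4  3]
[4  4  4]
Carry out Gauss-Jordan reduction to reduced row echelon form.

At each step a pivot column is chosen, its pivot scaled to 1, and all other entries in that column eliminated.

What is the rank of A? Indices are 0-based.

[1] R0 /= 3  ⇒  (1, 1, 6)
     R1 -= 5·R0  ⇒  (0, 6, 1)
     R2 -= 4·R0  ⇒  (0, 0, 1)
[2] R1 /= 6  ⇒  (0, 1, 6)
     R0 -= 1·R1  ⇒  (1, 0, 0)
[3] R2 /= 1  ⇒  (0, 0, 1)
     R1 -= 6·R2  ⇒  (0, 1, 0)

rank = 3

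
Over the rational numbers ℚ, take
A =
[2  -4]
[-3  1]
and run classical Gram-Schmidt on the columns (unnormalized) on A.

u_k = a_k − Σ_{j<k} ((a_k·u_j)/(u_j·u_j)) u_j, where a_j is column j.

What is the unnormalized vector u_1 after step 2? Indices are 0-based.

Step 1: u_0 = a_0 = (2, -3).
Step 2: u_1 = a_1 − (-11/13)·u_0 = (-30/13, -20/13).

u_1 = (-30/13, -20/13)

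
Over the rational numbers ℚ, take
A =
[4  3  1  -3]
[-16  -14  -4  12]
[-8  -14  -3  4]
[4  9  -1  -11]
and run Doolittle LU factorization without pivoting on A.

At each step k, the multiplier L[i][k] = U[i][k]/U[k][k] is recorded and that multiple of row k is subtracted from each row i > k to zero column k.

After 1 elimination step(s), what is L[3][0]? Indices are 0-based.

Step 1: pivot at (0,0) is 4.
  row1 ← row1 − (-4)·row0  ⇒  L[1][0]=-4, U row1=(0, -2, 0, 0)
  row2 ← row2 − (-2)·row0  ⇒  L[2][0]=-2, U row2=(0, -8, -1, -2)
  row3 ← row3 − (1)·row0  ⇒  L[3][0]=1, U row3=(0, 6, -2, -8)

L[3][0] = 1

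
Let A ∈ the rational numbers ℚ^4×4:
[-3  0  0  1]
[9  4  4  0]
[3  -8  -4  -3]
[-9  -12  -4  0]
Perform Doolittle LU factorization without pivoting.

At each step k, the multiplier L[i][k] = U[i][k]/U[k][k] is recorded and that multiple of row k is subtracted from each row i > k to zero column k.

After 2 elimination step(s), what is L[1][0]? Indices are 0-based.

L[1][0] = -3

[col 0] pivot -3
  R1 -= -3*R0 → (0, 4, 4, 3)  (L[1][0] := -3)
  R2 -= -1*R0 → (0, -8, -4, -2)  (L[2][0] := -1)
  R3 -= 3*R0 → (0, -12, -4, -3)  (L[3][0] := 3)
[col 1] pivot 4
  R2 -= -2*R1 → (0, 0, 4, 4)  (L[2][1] := -2)
  R3 -= -3*R1 → (0, 0, 8, 6)  (L[3][1] := -3)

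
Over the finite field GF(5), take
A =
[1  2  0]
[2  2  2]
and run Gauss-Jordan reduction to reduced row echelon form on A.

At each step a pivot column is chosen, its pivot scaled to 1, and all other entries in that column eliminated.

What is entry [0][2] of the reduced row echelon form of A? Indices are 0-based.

step 1: normalize row 0 (÷1) = (1, 2, 0)
  row 1: subtract 2×row0 = (0, 3, 2)
step 2: normalize row 1 (÷3) = (0, 1, 4)
  row 0: subtract 2×row1 = (1, 0, 2)

M[0][2] = 2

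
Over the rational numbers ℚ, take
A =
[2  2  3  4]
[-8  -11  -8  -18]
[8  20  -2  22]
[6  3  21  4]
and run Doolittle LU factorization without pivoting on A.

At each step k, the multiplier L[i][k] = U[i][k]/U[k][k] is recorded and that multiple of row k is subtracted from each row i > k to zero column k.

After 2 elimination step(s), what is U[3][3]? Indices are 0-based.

U[3][3] = -6

Step 1: pivot at (0,0) is 2.
  row1 ← row1 − (-4)·row0  ⇒  L[1][0]=-4, U row1=(0, -3, 4, -2)
  row2 ← row2 − (4)·row0  ⇒  L[2][0]=4, U row2=(0, 12, -14, 6)
  row3 ← row3 − (3)·row0  ⇒  L[3][0]=3, U row3=(0, -3, 12, -8)
Step 2: pivot at (1,1) is -3.
  row2 ← row2 − (-4)·row1  ⇒  L[2][1]=-4, U row2=(0, 0, 2, -2)
  row3 ← row3 − (1)·row1  ⇒  L[3][1]=1, U row3=(0, 0, 8, -6)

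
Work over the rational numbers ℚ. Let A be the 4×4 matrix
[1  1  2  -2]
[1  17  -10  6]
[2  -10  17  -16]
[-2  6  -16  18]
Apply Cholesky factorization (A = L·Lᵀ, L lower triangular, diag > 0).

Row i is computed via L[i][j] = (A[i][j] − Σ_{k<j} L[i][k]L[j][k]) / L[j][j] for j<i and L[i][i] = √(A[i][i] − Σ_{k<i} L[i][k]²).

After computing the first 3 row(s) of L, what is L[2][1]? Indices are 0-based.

Step 1: L[0][0] = √(1) = 1.
  L[1][0] = (1) / L[0][0] = 1.
Step 2: L[1][1] = √(16) = 4.
  L[2][0] = (2) / L[0][0] = 2.
  L[2][1] = (-12) / L[1][1] = -3.
Step 3: L[2][2] = √(4) = 2.

L[2][1] = -3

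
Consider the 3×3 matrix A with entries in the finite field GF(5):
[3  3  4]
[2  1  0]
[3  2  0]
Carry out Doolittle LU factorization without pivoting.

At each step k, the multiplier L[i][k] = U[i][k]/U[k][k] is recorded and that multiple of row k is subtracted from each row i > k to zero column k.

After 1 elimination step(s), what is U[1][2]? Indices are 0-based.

U[1][2] = 4

Step 1: pivot at (0,0) is 3.
  row1 ← row1 − (4)·row0  ⇒  L[1][0]=4, U row1=(0, 4, 4)
  row2 ← row2 − (1)·row0  ⇒  L[2][0]=1, U row2=(0, 4, 1)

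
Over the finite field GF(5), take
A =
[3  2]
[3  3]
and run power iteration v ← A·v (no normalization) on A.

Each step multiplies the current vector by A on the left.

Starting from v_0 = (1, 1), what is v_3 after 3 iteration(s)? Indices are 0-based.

v_3 = (2, 0)

v_0 = (1, 1).
v_1 = A·v_0 = (0, 1).
v_2 = A·v_1 = (2, 3).
v_3 = A·v_2 = (2, 0).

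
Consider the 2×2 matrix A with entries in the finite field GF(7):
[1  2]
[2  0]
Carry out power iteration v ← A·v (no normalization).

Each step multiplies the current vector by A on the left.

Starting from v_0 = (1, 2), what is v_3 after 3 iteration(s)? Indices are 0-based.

v_3 = (1, 4)

v_0 = (1, 2).
v_1 = A·v_0 = (5, 2).
v_2 = A·v_1 = (2, 3).
v_3 = A·v_2 = (1, 4).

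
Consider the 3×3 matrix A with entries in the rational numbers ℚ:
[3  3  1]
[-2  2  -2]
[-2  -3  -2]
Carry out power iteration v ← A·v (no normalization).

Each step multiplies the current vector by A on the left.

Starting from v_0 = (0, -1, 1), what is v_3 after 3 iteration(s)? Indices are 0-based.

v_3 = (-55, -6, 24)

v_0 = (0, -1, 1).
v_1 = A·v_0 = (-2, -4, 1).
v_2 = A·v_1 = (-17, -6, 14).
v_3 = A·v_2 = (-55, -6, 24).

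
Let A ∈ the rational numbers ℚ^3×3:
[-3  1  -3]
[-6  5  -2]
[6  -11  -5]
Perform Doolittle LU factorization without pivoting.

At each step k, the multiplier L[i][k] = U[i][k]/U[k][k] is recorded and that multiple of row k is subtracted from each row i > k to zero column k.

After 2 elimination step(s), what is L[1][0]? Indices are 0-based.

L[1][0] = 2

[col 0] pivot -3
  R1 -= 2*R0 → (0, 3, 4)  (L[1][0] := 2)
  R2 -= -2*R0 → (0, -9, -11)  (L[2][0] := -2)
[col 1] pivot 3
  R2 -= -3*R1 → (0, 0, 1)  (L[2][1] := -3)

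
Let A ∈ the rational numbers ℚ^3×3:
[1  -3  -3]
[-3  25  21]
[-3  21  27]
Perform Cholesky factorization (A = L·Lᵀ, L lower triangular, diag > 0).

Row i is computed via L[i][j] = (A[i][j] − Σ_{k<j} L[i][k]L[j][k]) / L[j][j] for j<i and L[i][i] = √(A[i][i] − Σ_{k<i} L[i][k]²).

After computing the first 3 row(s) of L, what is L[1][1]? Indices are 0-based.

L[1][1] = 4

Step 1: L[0][0] = √(1) = 1.
  L[1][0] = (-3) / L[0][0] = -3.
Step 2: L[1][1] = √(16) = 4.
  L[2][0] = (-3) / L[0][0] = -3.
  L[2][1] = (12) / L[1][1] = 3.
Step 3: L[2][2] = √(9) = 3.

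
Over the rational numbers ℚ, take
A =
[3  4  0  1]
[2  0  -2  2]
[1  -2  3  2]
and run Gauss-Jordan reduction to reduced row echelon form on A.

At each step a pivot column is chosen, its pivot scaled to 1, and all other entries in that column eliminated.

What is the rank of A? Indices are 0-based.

[1] R0 /= 3  ⇒  (1, 4/3, 0, 1/3)
     R1 -= 2·R0  ⇒  (0, -8/3, -2, 4/3)
     R2 -= 1·R0  ⇒  (0, -10/3, 3, 5/3)
[2] R1 /= -8/3  ⇒  (0, 1, 3/4, -1/2)
     R0 -= 4/3·R1  ⇒  (1, 0, -1, 1)
     R2 -= -10/3·R1  ⇒  (0, 0, 11/2, 0)
[3] R2 /= 11/2  ⇒  (0, 0, 1, 0)
     R0 -= -1·R2  ⇒  (1, 0, 0, 1)
     R1 -= 3/4·R2  ⇒  (0, 1, 0, -1/2)

rank = 3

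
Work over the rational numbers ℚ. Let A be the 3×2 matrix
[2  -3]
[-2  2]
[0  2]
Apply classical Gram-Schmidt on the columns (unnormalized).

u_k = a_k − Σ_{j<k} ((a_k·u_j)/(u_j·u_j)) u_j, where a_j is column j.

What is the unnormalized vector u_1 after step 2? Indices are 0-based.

u_1 = (-1/2, -1/2, 2)

Step 1: u_0 = a_0 = (2, -2, 0).
Step 2: u_1 = a_1 − (-5/4)·u_0 = (-1/2, -1/2, 2).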